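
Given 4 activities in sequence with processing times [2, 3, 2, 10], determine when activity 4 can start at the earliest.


Activity 4 starts after activities 1 through 3 complete.
Predecessor durations: [2, 3, 2]
ES = 2 + 3 + 2 = 7

7


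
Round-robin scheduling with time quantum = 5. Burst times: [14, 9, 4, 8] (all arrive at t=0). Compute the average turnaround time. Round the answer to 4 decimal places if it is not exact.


Time quantum = 5
Execution trace:
  J1 runs 5 units, time = 5
  J2 runs 5 units, time = 10
  J3 runs 4 units, time = 14
  J4 runs 5 units, time = 19
  J1 runs 5 units, time = 24
  J2 runs 4 units, time = 28
  J4 runs 3 units, time = 31
  J1 runs 4 units, time = 35
Finish times: [35, 28, 14, 31]
Average turnaround = 108/4 = 27.0

27.0


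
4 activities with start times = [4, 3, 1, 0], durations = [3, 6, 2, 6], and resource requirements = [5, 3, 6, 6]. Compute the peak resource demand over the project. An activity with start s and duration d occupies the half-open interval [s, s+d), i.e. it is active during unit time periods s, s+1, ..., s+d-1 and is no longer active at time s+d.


Each activity i is active on [start_i, start_i + duration_i).
Compute total resource usage per time slot:
  t=0: active resources = [6], total = 6
  t=1: active resources = [6, 6], total = 12
  t=2: active resources = [6, 6], total = 12
  t=3: active resources = [3, 6], total = 9
  t=4: active resources = [5, 3, 6], total = 14
  t=5: active resources = [5, 3, 6], total = 14
  t=6: active resources = [5, 3], total = 8
  t=7: active resources = [3], total = 3
  t=8: active resources = [3], total = 3
Peak resource demand = 14

14


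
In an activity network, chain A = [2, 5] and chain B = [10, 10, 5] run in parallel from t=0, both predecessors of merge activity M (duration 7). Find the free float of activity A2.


ES(A2) = sum of predecessors on chain A = 2
EF(A2) = ES + duration = 2 + 5 = 7
Successor of A2 is M. ES(M) = max(sum(A), sum(B)) = max(7, 25) = 25
Free float = ES(successor) - EF(current) = 25 - 7 = 18

18


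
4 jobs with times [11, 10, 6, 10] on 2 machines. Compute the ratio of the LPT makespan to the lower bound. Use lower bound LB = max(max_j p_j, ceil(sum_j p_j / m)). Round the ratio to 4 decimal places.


LPT order: [11, 10, 10, 6]
Machine loads after assignment: [17, 20]
LPT makespan = 20
Lower bound = max(max_job, ceil(total/2)) = max(11, 19) = 19
Ratio = 20 / 19 = 1.0526

1.0526


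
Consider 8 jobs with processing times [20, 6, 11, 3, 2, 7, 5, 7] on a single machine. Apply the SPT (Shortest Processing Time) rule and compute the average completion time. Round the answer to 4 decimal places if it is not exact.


Sort jobs by processing time (SPT order): [2, 3, 5, 6, 7, 7, 11, 20]
Compute completion times sequentially:
  Job 1: processing = 2, completes at 2
  Job 2: processing = 3, completes at 5
  Job 3: processing = 5, completes at 10
  Job 4: processing = 6, completes at 16
  Job 5: processing = 7, completes at 23
  Job 6: processing = 7, completes at 30
  Job 7: processing = 11, completes at 41
  Job 8: processing = 20, completes at 61
Sum of completion times = 188
Average completion time = 188/8 = 23.5

23.5


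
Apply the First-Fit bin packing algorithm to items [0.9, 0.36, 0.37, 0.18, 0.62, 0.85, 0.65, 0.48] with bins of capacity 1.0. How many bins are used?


Place items sequentially using First-Fit:
  Item 0.9 -> new Bin 1
  Item 0.36 -> new Bin 2
  Item 0.37 -> Bin 2 (now 0.73)
  Item 0.18 -> Bin 2 (now 0.91)
  Item 0.62 -> new Bin 3
  Item 0.85 -> new Bin 4
  Item 0.65 -> new Bin 5
  Item 0.48 -> new Bin 6
Total bins used = 6

6


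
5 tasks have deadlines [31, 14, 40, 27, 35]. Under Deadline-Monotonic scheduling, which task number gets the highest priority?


Sort tasks by relative deadline (ascending):
  Task 2: deadline = 14
  Task 4: deadline = 27
  Task 1: deadline = 31
  Task 5: deadline = 35
  Task 3: deadline = 40
Priority order (highest first): [2, 4, 1, 5, 3]
Highest priority task = 2

2


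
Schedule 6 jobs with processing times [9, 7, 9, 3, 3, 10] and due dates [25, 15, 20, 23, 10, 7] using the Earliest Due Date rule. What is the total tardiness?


Sort by due date (EDD order): [(10, 7), (3, 10), (7, 15), (9, 20), (3, 23), (9, 25)]
Compute completion times and tardiness:
  Job 1: p=10, d=7, C=10, tardiness=max(0,10-7)=3
  Job 2: p=3, d=10, C=13, tardiness=max(0,13-10)=3
  Job 3: p=7, d=15, C=20, tardiness=max(0,20-15)=5
  Job 4: p=9, d=20, C=29, tardiness=max(0,29-20)=9
  Job 5: p=3, d=23, C=32, tardiness=max(0,32-23)=9
  Job 6: p=9, d=25, C=41, tardiness=max(0,41-25)=16
Total tardiness = 45

45


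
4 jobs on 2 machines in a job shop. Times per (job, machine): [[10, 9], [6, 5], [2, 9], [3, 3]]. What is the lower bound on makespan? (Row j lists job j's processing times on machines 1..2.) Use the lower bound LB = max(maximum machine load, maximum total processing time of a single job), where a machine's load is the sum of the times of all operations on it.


Machine loads:
  Machine 1: 10 + 6 + 2 + 3 = 21
  Machine 2: 9 + 5 + 9 + 3 = 26
Max machine load = 26
Job totals:
  Job 1: 19
  Job 2: 11
  Job 3: 11
  Job 4: 6
Max job total = 19
Lower bound = max(26, 19) = 26

26


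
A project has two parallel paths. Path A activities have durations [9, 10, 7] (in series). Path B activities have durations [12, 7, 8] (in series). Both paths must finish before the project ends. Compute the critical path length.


Path A total = 9 + 10 + 7 = 26
Path B total = 12 + 7 + 8 = 27
Critical path = longest path = max(26, 27) = 27

27


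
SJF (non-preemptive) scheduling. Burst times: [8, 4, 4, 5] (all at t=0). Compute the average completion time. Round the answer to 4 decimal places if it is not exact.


SJF order (ascending): [4, 4, 5, 8]
Completion times:
  Job 1: burst=4, C=4
  Job 2: burst=4, C=8
  Job 3: burst=5, C=13
  Job 4: burst=8, C=21
Average completion = 46/4 = 11.5

11.5


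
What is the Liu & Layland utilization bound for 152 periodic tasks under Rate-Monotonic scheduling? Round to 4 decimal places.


Compute 2^(1/152) = 1.0045705923
Subtract 1: 1.0045705923 - 1 = 0.0045705923
Multiply by n: 152 * 0.0045705923 = 0.6947300296
Round to 4 dp: 0.6947

0.6947


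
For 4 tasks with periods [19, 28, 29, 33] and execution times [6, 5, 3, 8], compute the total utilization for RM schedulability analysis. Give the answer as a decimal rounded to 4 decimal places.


Compute individual utilizations (exact fractions):
  Task 1: C/T = 6/19 (approx. 0.3158)
  Task 2: C/T = 5/28 (approx. 0.1786)
  Task 3: C/T = 3/29 (approx. 0.1034)
  Task 4: C/T = 8/33 (approx. 0.2424)
Total utilization U = 6/19 + 5/28 + 3/29 + 8/33 = 427783/509124
Rounded to 4 decimal places: U = 0.8402
RM (Liu & Layland) bound for 4 tasks = 0.756828; compare with U = 427783/509124 (approx. 0.840233)
bound < U <= 1, so the RM sufficient condition is not met (inconclusive; an exact test such as response-time analysis is needed).

0.8402


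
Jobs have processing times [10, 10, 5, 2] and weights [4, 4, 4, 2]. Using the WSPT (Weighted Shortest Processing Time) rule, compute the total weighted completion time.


Compute p/w ratios and sort ascending (WSPT): [(2, 2), (5, 4), (10, 4), (10, 4)]
Compute weighted completion times:
  Job (p=2,w=2): C=2, w*C=2*2=4
  Job (p=5,w=4): C=7, w*C=4*7=28
  Job (p=10,w=4): C=17, w*C=4*17=68
  Job (p=10,w=4): C=27, w*C=4*27=108
Total weighted completion time = 208

208


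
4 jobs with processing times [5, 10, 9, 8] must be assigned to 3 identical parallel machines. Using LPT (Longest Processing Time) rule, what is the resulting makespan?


Sort jobs in decreasing order (LPT): [10, 9, 8, 5]
Assign each job to the least loaded machine:
  Machine 1: jobs [10], load = 10
  Machine 2: jobs [9], load = 9
  Machine 3: jobs [8, 5], load = 13
Makespan = max load = 13

13


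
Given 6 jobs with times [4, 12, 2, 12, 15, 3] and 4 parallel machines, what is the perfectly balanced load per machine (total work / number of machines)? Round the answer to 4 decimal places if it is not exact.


Total processing time = 4 + 12 + 2 + 12 + 15 + 3 = 48
Number of machines = 4
Ideal balanced load = 48 / 4 = 12.0

12.0


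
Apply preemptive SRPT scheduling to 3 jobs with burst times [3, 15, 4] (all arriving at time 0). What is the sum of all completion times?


Since all jobs arrive at t=0, SRPT equals SPT ordering.
SPT order: [3, 4, 15]
Completion times:
  Job 1: p=3, C=3
  Job 2: p=4, C=7
  Job 3: p=15, C=22
Total completion time = 3 + 7 + 22 = 32

32


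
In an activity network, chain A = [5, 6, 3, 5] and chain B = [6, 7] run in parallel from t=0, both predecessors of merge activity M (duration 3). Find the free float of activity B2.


ES(B2) = sum of predecessors on chain B = 6
EF(B2) = ES + duration = 6 + 7 = 13
Successor of B2 is M. ES(M) = max(sum(A), sum(B)) = max(19, 13) = 19
Free float = ES(successor) - EF(current) = 19 - 13 = 6

6


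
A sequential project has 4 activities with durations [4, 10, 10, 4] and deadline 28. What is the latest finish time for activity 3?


LF(activity 3) = deadline - sum of successor durations
Successors: activities 4 through 4 with durations [4]
Sum of successor durations = 4
LF = 28 - 4 = 24

24


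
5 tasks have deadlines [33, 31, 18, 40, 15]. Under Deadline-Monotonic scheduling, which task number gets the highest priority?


Sort tasks by relative deadline (ascending):
  Task 5: deadline = 15
  Task 3: deadline = 18
  Task 2: deadline = 31
  Task 1: deadline = 33
  Task 4: deadline = 40
Priority order (highest first): [5, 3, 2, 1, 4]
Highest priority task = 5

5


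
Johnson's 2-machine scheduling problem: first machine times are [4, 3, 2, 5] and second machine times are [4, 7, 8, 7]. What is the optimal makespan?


Apply Johnson's rule:
  Group 1 (a <= b): [(3, 2, 8), (2, 3, 7), (1, 4, 4), (4, 5, 7)]
  Group 2 (a > b): []
Optimal job order: [3, 2, 1, 4]
Schedule:
  Job 3: M1 done at 2, M2 done at 10
  Job 2: M1 done at 5, M2 done at 17
  Job 1: M1 done at 9, M2 done at 21
  Job 4: M1 done at 14, M2 done at 28
Makespan = 28

28


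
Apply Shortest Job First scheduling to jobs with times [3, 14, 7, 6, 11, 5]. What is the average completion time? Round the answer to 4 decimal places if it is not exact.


SJF order (ascending): [3, 5, 6, 7, 11, 14]
Completion times:
  Job 1: burst=3, C=3
  Job 2: burst=5, C=8
  Job 3: burst=6, C=14
  Job 4: burst=7, C=21
  Job 5: burst=11, C=32
  Job 6: burst=14, C=46
Average completion = 124/6 = 20.6667

20.6667


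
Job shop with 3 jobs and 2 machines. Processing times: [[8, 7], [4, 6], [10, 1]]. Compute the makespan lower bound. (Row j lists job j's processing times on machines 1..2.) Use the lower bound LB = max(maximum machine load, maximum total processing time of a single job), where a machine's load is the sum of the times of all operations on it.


Machine loads:
  Machine 1: 8 + 4 + 10 = 22
  Machine 2: 7 + 6 + 1 = 14
Max machine load = 22
Job totals:
  Job 1: 15
  Job 2: 10
  Job 3: 11
Max job total = 15
Lower bound = max(22, 15) = 22

22


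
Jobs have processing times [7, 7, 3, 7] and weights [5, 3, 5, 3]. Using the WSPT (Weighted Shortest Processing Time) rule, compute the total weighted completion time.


Compute p/w ratios and sort ascending (WSPT): [(3, 5), (7, 5), (7, 3), (7, 3)]
Compute weighted completion times:
  Job (p=3,w=5): C=3, w*C=5*3=15
  Job (p=7,w=5): C=10, w*C=5*10=50
  Job (p=7,w=3): C=17, w*C=3*17=51
  Job (p=7,w=3): C=24, w*C=3*24=72
Total weighted completion time = 188

188


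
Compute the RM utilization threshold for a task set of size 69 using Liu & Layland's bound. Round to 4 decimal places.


Compute 2^(1/69) = 1.0100962378
Subtract 1: 1.0100962378 - 1 = 0.0100962378
Multiply by n: 69 * 0.0100962378 = 0.6966404082
Round to 4 dp: 0.6966

0.6966


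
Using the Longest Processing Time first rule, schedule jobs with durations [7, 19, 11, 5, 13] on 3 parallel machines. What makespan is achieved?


Sort jobs in decreasing order (LPT): [19, 13, 11, 7, 5]
Assign each job to the least loaded machine:
  Machine 1: jobs [19], load = 19
  Machine 2: jobs [13, 5], load = 18
  Machine 3: jobs [11, 7], load = 18
Makespan = max load = 19

19


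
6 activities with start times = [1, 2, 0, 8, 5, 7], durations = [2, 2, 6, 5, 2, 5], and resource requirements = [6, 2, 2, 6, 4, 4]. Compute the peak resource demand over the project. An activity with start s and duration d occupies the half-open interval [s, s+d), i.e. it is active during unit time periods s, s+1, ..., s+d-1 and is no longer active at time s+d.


Each activity i is active on [start_i, start_i + duration_i).
Compute total resource usage per time slot:
  t=0: active resources = [2], total = 2
  t=1: active resources = [6, 2], total = 8
  t=2: active resources = [6, 2, 2], total = 10
  t=3: active resources = [2, 2], total = 4
  t=4: active resources = [2], total = 2
  t=5: active resources = [2, 4], total = 6
  t=6: active resources = [4], total = 4
  t=7: active resources = [4], total = 4
  t=8: active resources = [6, 4], total = 10
  t=9: active resources = [6, 4], total = 10
  t=10: active resources = [6, 4], total = 10
  t=11: active resources = [6, 4], total = 10
  t=12: active resources = [6], total = 6
Peak resource demand = 10

10


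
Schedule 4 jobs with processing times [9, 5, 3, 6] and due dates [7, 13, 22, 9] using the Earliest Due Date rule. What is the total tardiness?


Sort by due date (EDD order): [(9, 7), (6, 9), (5, 13), (3, 22)]
Compute completion times and tardiness:
  Job 1: p=9, d=7, C=9, tardiness=max(0,9-7)=2
  Job 2: p=6, d=9, C=15, tardiness=max(0,15-9)=6
  Job 3: p=5, d=13, C=20, tardiness=max(0,20-13)=7
  Job 4: p=3, d=22, C=23, tardiness=max(0,23-22)=1
Total tardiness = 16

16


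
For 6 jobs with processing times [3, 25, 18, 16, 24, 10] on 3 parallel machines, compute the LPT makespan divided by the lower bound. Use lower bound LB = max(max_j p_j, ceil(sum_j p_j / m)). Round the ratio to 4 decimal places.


LPT order: [25, 24, 18, 16, 10, 3]
Machine loads after assignment: [28, 34, 34]
LPT makespan = 34
Lower bound = max(max_job, ceil(total/3)) = max(25, 32) = 32
Ratio = 34 / 32 = 1.0625

1.0625


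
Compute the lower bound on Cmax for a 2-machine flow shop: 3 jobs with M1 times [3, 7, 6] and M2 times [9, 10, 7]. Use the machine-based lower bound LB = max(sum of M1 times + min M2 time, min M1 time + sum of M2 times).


LB1 = sum(M1 times) + min(M2 times) = 16 + 7 = 23
LB2 = min(M1 times) + sum(M2 times) = 3 + 26 = 29
Lower bound = max(LB1, LB2) = max(23, 29) = 29

29


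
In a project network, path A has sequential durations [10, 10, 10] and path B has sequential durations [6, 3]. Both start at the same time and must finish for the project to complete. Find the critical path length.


Path A total = 10 + 10 + 10 = 30
Path B total = 6 + 3 = 9
Critical path = longest path = max(30, 9) = 30

30


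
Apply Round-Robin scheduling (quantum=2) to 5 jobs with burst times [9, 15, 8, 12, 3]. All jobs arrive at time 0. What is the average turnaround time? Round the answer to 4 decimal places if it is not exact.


Time quantum = 2
Execution trace:
  J1 runs 2 units, time = 2
  J2 runs 2 units, time = 4
  J3 runs 2 units, time = 6
  J4 runs 2 units, time = 8
  J5 runs 2 units, time = 10
  J1 runs 2 units, time = 12
  J2 runs 2 units, time = 14
  J3 runs 2 units, time = 16
  J4 runs 2 units, time = 18
  J5 runs 1 units, time = 19
  J1 runs 2 units, time = 21
  J2 runs 2 units, time = 23
  J3 runs 2 units, time = 25
  J4 runs 2 units, time = 27
  J1 runs 2 units, time = 29
  J2 runs 2 units, time = 31
  J3 runs 2 units, time = 33
  J4 runs 2 units, time = 35
  J1 runs 1 units, time = 36
  J2 runs 2 units, time = 38
  J4 runs 2 units, time = 40
  J2 runs 2 units, time = 42
  J4 runs 2 units, time = 44
  J2 runs 2 units, time = 46
  J2 runs 1 units, time = 47
Finish times: [36, 47, 33, 44, 19]
Average turnaround = 179/5 = 35.8

35.8


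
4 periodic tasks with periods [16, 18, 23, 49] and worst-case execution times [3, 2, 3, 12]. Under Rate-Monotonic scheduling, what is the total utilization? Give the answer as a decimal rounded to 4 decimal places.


Compute individual utilizations (exact fractions):
  Task 1: C/T = 3/16 (approx. 0.1875)
  Task 2: C/T = 2/18 = 1/9 (approx. 0.1111)
  Task 3: C/T = 3/23 (approx. 0.1304)
  Task 4: C/T = 12/49 (approx. 0.2449)
Total utilization U = 3/16 + 1/9 + 3/23 + 12/49 = 109373/162288
Rounded to 4 decimal places: U = 0.6739
RM (Liu & Layland) bound for 4 tasks = 0.756828; compare with U = 109373/162288 (approx. 0.673944)
U <= bound, so schedulable by RM sufficient condition.

0.6739


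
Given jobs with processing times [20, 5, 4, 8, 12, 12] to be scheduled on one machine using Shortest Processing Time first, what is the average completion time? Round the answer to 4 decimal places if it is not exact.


Sort jobs by processing time (SPT order): [4, 5, 8, 12, 12, 20]
Compute completion times sequentially:
  Job 1: processing = 4, completes at 4
  Job 2: processing = 5, completes at 9
  Job 3: processing = 8, completes at 17
  Job 4: processing = 12, completes at 29
  Job 5: processing = 12, completes at 41
  Job 6: processing = 20, completes at 61
Sum of completion times = 161
Average completion time = 161/6 = 26.8333

26.8333


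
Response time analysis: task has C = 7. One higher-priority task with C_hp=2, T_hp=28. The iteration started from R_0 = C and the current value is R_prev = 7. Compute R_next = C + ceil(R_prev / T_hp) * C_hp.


R_next = C + ceil(R_prev / T_hp) * C_hp
ceil(7 / 28) = ceil(0.25) = 1
Interference = 1 * 2 = 2
R_next = 7 + 2 = 9

9


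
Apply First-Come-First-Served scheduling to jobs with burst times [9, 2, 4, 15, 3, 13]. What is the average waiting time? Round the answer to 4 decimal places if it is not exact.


FCFS order (as given): [9, 2, 4, 15, 3, 13]
Waiting times:
  Job 1: wait = 0
  Job 2: wait = 9
  Job 3: wait = 11
  Job 4: wait = 15
  Job 5: wait = 30
  Job 6: wait = 33
Sum of waiting times = 98
Average waiting time = 98/6 = 16.3333

16.3333


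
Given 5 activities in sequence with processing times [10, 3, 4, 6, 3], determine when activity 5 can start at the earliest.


Activity 5 starts after activities 1 through 4 complete.
Predecessor durations: [10, 3, 4, 6]
ES = 10 + 3 + 4 + 6 = 23

23


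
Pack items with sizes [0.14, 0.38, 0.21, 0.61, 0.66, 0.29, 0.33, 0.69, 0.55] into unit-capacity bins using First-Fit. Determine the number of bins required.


Place items sequentially using First-Fit:
  Item 0.14 -> new Bin 1
  Item 0.38 -> Bin 1 (now 0.52)
  Item 0.21 -> Bin 1 (now 0.73)
  Item 0.61 -> new Bin 2
  Item 0.66 -> new Bin 3
  Item 0.29 -> Bin 2 (now 0.9)
  Item 0.33 -> Bin 3 (now 0.99)
  Item 0.69 -> new Bin 4
  Item 0.55 -> new Bin 5
Total bins used = 5

5


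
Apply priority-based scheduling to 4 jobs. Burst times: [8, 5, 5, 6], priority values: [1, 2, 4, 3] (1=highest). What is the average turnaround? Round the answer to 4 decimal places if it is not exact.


Sort by priority (ascending = highest first):
Order: [(1, 8), (2, 5), (3, 6), (4, 5)]
Completion times:
  Priority 1, burst=8, C=8
  Priority 2, burst=5, C=13
  Priority 3, burst=6, C=19
  Priority 4, burst=5, C=24
Average turnaround = 64/4 = 16.0

16.0


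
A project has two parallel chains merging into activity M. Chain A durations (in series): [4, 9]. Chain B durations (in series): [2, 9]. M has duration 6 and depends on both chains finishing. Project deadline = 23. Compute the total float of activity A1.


Forward pass: ES(A1) = sum of predecessors on chain A = 0
EF = ES + duration = 0 + 4 = 4
Backward pass: LF(M) = deadline = 23; LS(M) = 23 - 6 = 17
LF(A1) = LS(M) - sum(successors on chain A) = 17 - 9 = 8
LS = LF - duration = 8 - 4 = 4
Total float = LS - ES = 4 - 0 = 4

4


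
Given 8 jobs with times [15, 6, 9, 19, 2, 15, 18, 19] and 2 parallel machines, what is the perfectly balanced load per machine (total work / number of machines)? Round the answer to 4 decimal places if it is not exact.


Total processing time = 15 + 6 + 9 + 19 + 2 + 15 + 18 + 19 = 103
Number of machines = 2
Ideal balanced load = 103 / 2 = 51.5

51.5


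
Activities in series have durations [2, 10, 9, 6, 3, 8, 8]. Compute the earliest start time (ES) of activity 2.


Activity 2 starts after activities 1 through 1 complete.
Predecessor durations: [2]
ES = 2 = 2

2


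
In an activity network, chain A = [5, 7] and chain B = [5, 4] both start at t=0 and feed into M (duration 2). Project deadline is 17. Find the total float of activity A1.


Forward pass: ES(A1) = sum of predecessors on chain A = 0
EF = ES + duration = 0 + 5 = 5
Backward pass: LF(M) = deadline = 17; LS(M) = 17 - 2 = 15
LF(A1) = LS(M) - sum(successors on chain A) = 15 - 7 = 8
LS = LF - duration = 8 - 5 = 3
Total float = LS - ES = 3 - 0 = 3

3


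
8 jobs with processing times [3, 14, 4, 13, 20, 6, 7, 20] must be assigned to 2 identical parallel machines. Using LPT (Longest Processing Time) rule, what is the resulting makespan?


Sort jobs in decreasing order (LPT): [20, 20, 14, 13, 7, 6, 4, 3]
Assign each job to the least loaded machine:
  Machine 1: jobs [20, 14, 6, 4], load = 44
  Machine 2: jobs [20, 13, 7, 3], load = 43
Makespan = max load = 44

44


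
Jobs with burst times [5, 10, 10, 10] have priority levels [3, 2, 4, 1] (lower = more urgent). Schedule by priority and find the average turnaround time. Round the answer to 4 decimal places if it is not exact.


Sort by priority (ascending = highest first):
Order: [(1, 10), (2, 10), (3, 5), (4, 10)]
Completion times:
  Priority 1, burst=10, C=10
  Priority 2, burst=10, C=20
  Priority 3, burst=5, C=25
  Priority 4, burst=10, C=35
Average turnaround = 90/4 = 22.5

22.5


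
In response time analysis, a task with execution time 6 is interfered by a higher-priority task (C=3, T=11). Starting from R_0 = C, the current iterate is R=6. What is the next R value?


R_next = C + ceil(R_prev / T_hp) * C_hp
ceil(6 / 11) = ceil(0.5455) = 1
Interference = 1 * 3 = 3
R_next = 6 + 3 = 9

9


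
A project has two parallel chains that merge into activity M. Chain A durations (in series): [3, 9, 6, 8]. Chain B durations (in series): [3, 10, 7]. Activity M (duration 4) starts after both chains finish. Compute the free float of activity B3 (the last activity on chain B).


ES(B3) = sum of predecessors on chain B = 13
EF(B3) = ES + duration = 13 + 7 = 20
Successor of B3 is M. ES(M) = max(sum(A), sum(B)) = max(26, 20) = 26
Free float = ES(successor) - EF(current) = 26 - 20 = 6

6


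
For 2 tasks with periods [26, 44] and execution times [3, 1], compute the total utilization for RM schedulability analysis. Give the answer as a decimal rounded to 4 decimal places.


Compute individual utilizations (exact fractions):
  Task 1: C/T = 3/26 (approx. 0.1154)
  Task 2: C/T = 1/44 (approx. 0.0227)
Total utilization U = 3/26 + 1/44 = 79/572
Rounded to 4 decimal places: U = 0.1381
RM (Liu & Layland) bound for 2 tasks = 0.828427; compare with U = 79/572 (approx. 0.138112)
U <= bound, so schedulable by RM sufficient condition.

0.1381


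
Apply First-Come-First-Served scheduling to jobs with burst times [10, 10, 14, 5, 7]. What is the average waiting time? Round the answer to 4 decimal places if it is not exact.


FCFS order (as given): [10, 10, 14, 5, 7]
Waiting times:
  Job 1: wait = 0
  Job 2: wait = 10
  Job 3: wait = 20
  Job 4: wait = 34
  Job 5: wait = 39
Sum of waiting times = 103
Average waiting time = 103/5 = 20.6

20.6


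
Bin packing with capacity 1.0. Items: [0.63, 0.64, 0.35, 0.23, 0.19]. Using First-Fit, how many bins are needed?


Place items sequentially using First-Fit:
  Item 0.63 -> new Bin 1
  Item 0.64 -> new Bin 2
  Item 0.35 -> Bin 1 (now 0.98)
  Item 0.23 -> Bin 2 (now 0.87)
  Item 0.19 -> new Bin 3
Total bins used = 3

3


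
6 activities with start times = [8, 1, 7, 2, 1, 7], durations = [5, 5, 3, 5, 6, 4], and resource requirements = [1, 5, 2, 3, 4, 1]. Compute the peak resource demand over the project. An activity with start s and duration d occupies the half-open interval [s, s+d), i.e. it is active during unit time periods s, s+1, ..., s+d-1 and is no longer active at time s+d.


Each activity i is active on [start_i, start_i + duration_i).
Compute total resource usage per time slot:
  t=0: active resources = [], total = 0
  t=1: active resources = [5, 4], total = 9
  t=2: active resources = [5, 3, 4], total = 12
  t=3: active resources = [5, 3, 4], total = 12
  t=4: active resources = [5, 3, 4], total = 12
  t=5: active resources = [5, 3, 4], total = 12
  t=6: active resources = [3, 4], total = 7
  t=7: active resources = [2, 1], total = 3
  t=8: active resources = [1, 2, 1], total = 4
  t=9: active resources = [1, 2, 1], total = 4
  t=10: active resources = [1, 1], total = 2
  t=11: active resources = [1], total = 1
  t=12: active resources = [1], total = 1
Peak resource demand = 12

12


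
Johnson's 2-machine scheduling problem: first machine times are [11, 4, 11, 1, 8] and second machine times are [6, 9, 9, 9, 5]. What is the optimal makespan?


Apply Johnson's rule:
  Group 1 (a <= b): [(4, 1, 9), (2, 4, 9)]
  Group 2 (a > b): [(3, 11, 9), (1, 11, 6), (5, 8, 5)]
Optimal job order: [4, 2, 3, 1, 5]
Schedule:
  Job 4: M1 done at 1, M2 done at 10
  Job 2: M1 done at 5, M2 done at 19
  Job 3: M1 done at 16, M2 done at 28
  Job 1: M1 done at 27, M2 done at 34
  Job 5: M1 done at 35, M2 done at 40
Makespan = 40

40


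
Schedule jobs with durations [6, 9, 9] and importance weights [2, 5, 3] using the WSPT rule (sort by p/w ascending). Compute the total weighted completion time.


Compute p/w ratios and sort ascending (WSPT): [(9, 5), (6, 2), (9, 3)]
Compute weighted completion times:
  Job (p=9,w=5): C=9, w*C=5*9=45
  Job (p=6,w=2): C=15, w*C=2*15=30
  Job (p=9,w=3): C=24, w*C=3*24=72
Total weighted completion time = 147

147


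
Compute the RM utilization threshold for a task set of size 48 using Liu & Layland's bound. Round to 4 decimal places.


Compute 2^(1/48) = 1.0145453349
Subtract 1: 1.0145453349 - 1 = 0.0145453349
Multiply by n: 48 * 0.0145453349 = 0.6981760752
Round to 4 dp: 0.6982

0.6982


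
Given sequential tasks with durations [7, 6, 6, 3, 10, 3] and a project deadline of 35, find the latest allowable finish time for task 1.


LF(activity 1) = deadline - sum of successor durations
Successors: activities 2 through 6 with durations [6, 6, 3, 10, 3]
Sum of successor durations = 28
LF = 35 - 28 = 7

7


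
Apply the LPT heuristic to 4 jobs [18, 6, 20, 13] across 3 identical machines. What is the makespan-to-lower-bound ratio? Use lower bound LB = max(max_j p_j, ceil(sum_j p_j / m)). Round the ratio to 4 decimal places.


LPT order: [20, 18, 13, 6]
Machine loads after assignment: [20, 18, 19]
LPT makespan = 20
Lower bound = max(max_job, ceil(total/3)) = max(20, 19) = 20
Ratio = 20 / 20 = 1.0

1.0


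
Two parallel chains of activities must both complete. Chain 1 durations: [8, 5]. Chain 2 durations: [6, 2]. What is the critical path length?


Path A total = 8 + 5 = 13
Path B total = 6 + 2 = 8
Critical path = longest path = max(13, 8) = 13

13


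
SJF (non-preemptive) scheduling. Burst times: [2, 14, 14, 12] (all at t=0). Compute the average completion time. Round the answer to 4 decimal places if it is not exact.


SJF order (ascending): [2, 12, 14, 14]
Completion times:
  Job 1: burst=2, C=2
  Job 2: burst=12, C=14
  Job 3: burst=14, C=28
  Job 4: burst=14, C=42
Average completion = 86/4 = 21.5

21.5


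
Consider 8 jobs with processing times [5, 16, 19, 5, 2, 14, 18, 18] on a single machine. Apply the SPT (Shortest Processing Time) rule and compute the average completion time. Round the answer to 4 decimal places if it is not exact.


Sort jobs by processing time (SPT order): [2, 5, 5, 14, 16, 18, 18, 19]
Compute completion times sequentially:
  Job 1: processing = 2, completes at 2
  Job 2: processing = 5, completes at 7
  Job 3: processing = 5, completes at 12
  Job 4: processing = 14, completes at 26
  Job 5: processing = 16, completes at 42
  Job 6: processing = 18, completes at 60
  Job 7: processing = 18, completes at 78
  Job 8: processing = 19, completes at 97
Sum of completion times = 324
Average completion time = 324/8 = 40.5

40.5


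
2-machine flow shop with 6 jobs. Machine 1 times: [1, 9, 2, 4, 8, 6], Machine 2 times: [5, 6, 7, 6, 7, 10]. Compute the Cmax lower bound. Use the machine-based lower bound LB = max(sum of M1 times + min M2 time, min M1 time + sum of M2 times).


LB1 = sum(M1 times) + min(M2 times) = 30 + 5 = 35
LB2 = min(M1 times) + sum(M2 times) = 1 + 41 = 42
Lower bound = max(LB1, LB2) = max(35, 42) = 42

42


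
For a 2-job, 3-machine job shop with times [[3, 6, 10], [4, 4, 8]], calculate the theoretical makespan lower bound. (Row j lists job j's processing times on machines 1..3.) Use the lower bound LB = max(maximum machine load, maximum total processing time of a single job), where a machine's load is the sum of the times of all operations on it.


Machine loads:
  Machine 1: 3 + 4 = 7
  Machine 2: 6 + 4 = 10
  Machine 3: 10 + 8 = 18
Max machine load = 18
Job totals:
  Job 1: 19
  Job 2: 16
Max job total = 19
Lower bound = max(18, 19) = 19

19


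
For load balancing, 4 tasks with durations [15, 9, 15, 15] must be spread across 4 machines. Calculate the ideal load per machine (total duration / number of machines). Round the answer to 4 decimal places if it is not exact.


Total processing time = 15 + 9 + 15 + 15 = 54
Number of machines = 4
Ideal balanced load = 54 / 4 = 13.5

13.5


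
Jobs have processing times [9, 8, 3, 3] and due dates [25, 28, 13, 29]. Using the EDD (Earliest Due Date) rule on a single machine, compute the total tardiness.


Sort by due date (EDD order): [(3, 13), (9, 25), (8, 28), (3, 29)]
Compute completion times and tardiness:
  Job 1: p=3, d=13, C=3, tardiness=max(0,3-13)=0
  Job 2: p=9, d=25, C=12, tardiness=max(0,12-25)=0
  Job 3: p=8, d=28, C=20, tardiness=max(0,20-28)=0
  Job 4: p=3, d=29, C=23, tardiness=max(0,23-29)=0
Total tardiness = 0

0


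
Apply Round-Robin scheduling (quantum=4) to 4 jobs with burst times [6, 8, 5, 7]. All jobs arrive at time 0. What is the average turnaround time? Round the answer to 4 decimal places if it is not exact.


Time quantum = 4
Execution trace:
  J1 runs 4 units, time = 4
  J2 runs 4 units, time = 8
  J3 runs 4 units, time = 12
  J4 runs 4 units, time = 16
  J1 runs 2 units, time = 18
  J2 runs 4 units, time = 22
  J3 runs 1 units, time = 23
  J4 runs 3 units, time = 26
Finish times: [18, 22, 23, 26]
Average turnaround = 89/4 = 22.25

22.25


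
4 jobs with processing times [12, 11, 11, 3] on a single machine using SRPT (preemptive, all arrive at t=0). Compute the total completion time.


Since all jobs arrive at t=0, SRPT equals SPT ordering.
SPT order: [3, 11, 11, 12]
Completion times:
  Job 1: p=3, C=3
  Job 2: p=11, C=14
  Job 3: p=11, C=25
  Job 4: p=12, C=37
Total completion time = 3 + 14 + 25 + 37 = 79

79


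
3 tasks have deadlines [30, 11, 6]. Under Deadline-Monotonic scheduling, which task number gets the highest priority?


Sort tasks by relative deadline (ascending):
  Task 3: deadline = 6
  Task 2: deadline = 11
  Task 1: deadline = 30
Priority order (highest first): [3, 2, 1]
Highest priority task = 3

3


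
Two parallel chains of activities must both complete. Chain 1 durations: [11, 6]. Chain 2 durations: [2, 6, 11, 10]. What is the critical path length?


Path A total = 11 + 6 = 17
Path B total = 2 + 6 + 11 + 10 = 29
Critical path = longest path = max(17, 29) = 29

29


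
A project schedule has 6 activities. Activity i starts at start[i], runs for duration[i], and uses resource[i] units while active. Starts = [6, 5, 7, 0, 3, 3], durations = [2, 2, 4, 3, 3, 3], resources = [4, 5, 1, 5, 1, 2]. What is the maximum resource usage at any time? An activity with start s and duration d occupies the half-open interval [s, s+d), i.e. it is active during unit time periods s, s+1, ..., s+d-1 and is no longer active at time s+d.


Each activity i is active on [start_i, start_i + duration_i).
Compute total resource usage per time slot:
  t=0: active resources = [5], total = 5
  t=1: active resources = [5], total = 5
  t=2: active resources = [5], total = 5
  t=3: active resources = [1, 2], total = 3
  t=4: active resources = [1, 2], total = 3
  t=5: active resources = [5, 1, 2], total = 8
  t=6: active resources = [4, 5], total = 9
  t=7: active resources = [4, 1], total = 5
  t=8: active resources = [1], total = 1
  t=9: active resources = [1], total = 1
  t=10: active resources = [1], total = 1
Peak resource demand = 9

9


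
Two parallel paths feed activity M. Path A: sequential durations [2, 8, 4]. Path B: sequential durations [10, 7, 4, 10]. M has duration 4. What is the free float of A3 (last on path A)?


ES(A3) = sum of predecessors on chain A = 10
EF(A3) = ES + duration = 10 + 4 = 14
Successor of A3 is M. ES(M) = max(sum(A), sum(B)) = max(14, 31) = 31
Free float = ES(successor) - EF(current) = 31 - 14 = 17

17


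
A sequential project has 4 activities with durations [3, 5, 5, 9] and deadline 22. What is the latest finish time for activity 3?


LF(activity 3) = deadline - sum of successor durations
Successors: activities 4 through 4 with durations [9]
Sum of successor durations = 9
LF = 22 - 9 = 13

13


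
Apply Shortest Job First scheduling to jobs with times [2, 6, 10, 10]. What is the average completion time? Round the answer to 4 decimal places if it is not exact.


SJF order (ascending): [2, 6, 10, 10]
Completion times:
  Job 1: burst=2, C=2
  Job 2: burst=6, C=8
  Job 3: burst=10, C=18
  Job 4: burst=10, C=28
Average completion = 56/4 = 14.0

14.0


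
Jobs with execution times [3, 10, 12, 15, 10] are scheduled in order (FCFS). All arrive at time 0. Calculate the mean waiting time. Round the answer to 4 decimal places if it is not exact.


FCFS order (as given): [3, 10, 12, 15, 10]
Waiting times:
  Job 1: wait = 0
  Job 2: wait = 3
  Job 3: wait = 13
  Job 4: wait = 25
  Job 5: wait = 40
Sum of waiting times = 81
Average waiting time = 81/5 = 16.2

16.2


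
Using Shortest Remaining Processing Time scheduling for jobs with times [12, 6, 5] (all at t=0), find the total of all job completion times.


Since all jobs arrive at t=0, SRPT equals SPT ordering.
SPT order: [5, 6, 12]
Completion times:
  Job 1: p=5, C=5
  Job 2: p=6, C=11
  Job 3: p=12, C=23
Total completion time = 5 + 11 + 23 = 39

39


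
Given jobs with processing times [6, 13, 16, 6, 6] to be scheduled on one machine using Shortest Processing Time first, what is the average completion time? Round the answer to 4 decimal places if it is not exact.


Sort jobs by processing time (SPT order): [6, 6, 6, 13, 16]
Compute completion times sequentially:
  Job 1: processing = 6, completes at 6
  Job 2: processing = 6, completes at 12
  Job 3: processing = 6, completes at 18
  Job 4: processing = 13, completes at 31
  Job 5: processing = 16, completes at 47
Sum of completion times = 114
Average completion time = 114/5 = 22.8

22.8


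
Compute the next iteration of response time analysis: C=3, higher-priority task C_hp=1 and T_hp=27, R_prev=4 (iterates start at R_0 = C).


R_next = C + ceil(R_prev / T_hp) * C_hp
ceil(4 / 27) = ceil(0.1481) = 1
Interference = 1 * 1 = 1
R_next = 3 + 1 = 4
R_next = R_prev, so the iteration has converged (response time = 4).

4


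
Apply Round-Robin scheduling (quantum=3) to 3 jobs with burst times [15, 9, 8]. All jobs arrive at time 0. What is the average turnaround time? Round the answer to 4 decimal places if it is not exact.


Time quantum = 3
Execution trace:
  J1 runs 3 units, time = 3
  J2 runs 3 units, time = 6
  J3 runs 3 units, time = 9
  J1 runs 3 units, time = 12
  J2 runs 3 units, time = 15
  J3 runs 3 units, time = 18
  J1 runs 3 units, time = 21
  J2 runs 3 units, time = 24
  J3 runs 2 units, time = 26
  J1 runs 3 units, time = 29
  J1 runs 3 units, time = 32
Finish times: [32, 24, 26]
Average turnaround = 82/3 = 27.3333

27.3333


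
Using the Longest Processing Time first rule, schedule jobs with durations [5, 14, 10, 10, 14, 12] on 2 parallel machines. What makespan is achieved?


Sort jobs in decreasing order (LPT): [14, 14, 12, 10, 10, 5]
Assign each job to the least loaded machine:
  Machine 1: jobs [14, 12, 5], load = 31
  Machine 2: jobs [14, 10, 10], load = 34
Makespan = max load = 34

34


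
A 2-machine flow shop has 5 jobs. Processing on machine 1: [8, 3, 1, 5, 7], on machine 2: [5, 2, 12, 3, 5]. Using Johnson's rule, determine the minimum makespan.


Apply Johnson's rule:
  Group 1 (a <= b): [(3, 1, 12)]
  Group 2 (a > b): [(1, 8, 5), (5, 7, 5), (4, 5, 3), (2, 3, 2)]
Optimal job order: [3, 1, 5, 4, 2]
Schedule:
  Job 3: M1 done at 1, M2 done at 13
  Job 1: M1 done at 9, M2 done at 18
  Job 5: M1 done at 16, M2 done at 23
  Job 4: M1 done at 21, M2 done at 26
  Job 2: M1 done at 24, M2 done at 28
Makespan = 28

28


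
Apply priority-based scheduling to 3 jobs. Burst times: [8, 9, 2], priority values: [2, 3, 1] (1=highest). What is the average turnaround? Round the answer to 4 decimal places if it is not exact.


Sort by priority (ascending = highest first):
Order: [(1, 2), (2, 8), (3, 9)]
Completion times:
  Priority 1, burst=2, C=2
  Priority 2, burst=8, C=10
  Priority 3, burst=9, C=19
Average turnaround = 31/3 = 10.3333

10.3333


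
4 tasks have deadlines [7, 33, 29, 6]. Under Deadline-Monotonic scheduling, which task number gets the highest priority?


Sort tasks by relative deadline (ascending):
  Task 4: deadline = 6
  Task 1: deadline = 7
  Task 3: deadline = 29
  Task 2: deadline = 33
Priority order (highest first): [4, 1, 3, 2]
Highest priority task = 4

4


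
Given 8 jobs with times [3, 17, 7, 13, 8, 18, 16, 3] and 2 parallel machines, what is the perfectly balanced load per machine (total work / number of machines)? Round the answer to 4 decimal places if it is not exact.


Total processing time = 3 + 17 + 7 + 13 + 8 + 18 + 16 + 3 = 85
Number of machines = 2
Ideal balanced load = 85 / 2 = 42.5

42.5


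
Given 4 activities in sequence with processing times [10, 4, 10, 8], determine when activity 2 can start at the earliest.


Activity 2 starts after activities 1 through 1 complete.
Predecessor durations: [10]
ES = 10 = 10

10


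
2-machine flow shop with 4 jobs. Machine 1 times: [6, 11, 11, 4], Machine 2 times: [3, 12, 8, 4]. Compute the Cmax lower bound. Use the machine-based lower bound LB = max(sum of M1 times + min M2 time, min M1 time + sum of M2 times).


LB1 = sum(M1 times) + min(M2 times) = 32 + 3 = 35
LB2 = min(M1 times) + sum(M2 times) = 4 + 27 = 31
Lower bound = max(LB1, LB2) = max(35, 31) = 35

35


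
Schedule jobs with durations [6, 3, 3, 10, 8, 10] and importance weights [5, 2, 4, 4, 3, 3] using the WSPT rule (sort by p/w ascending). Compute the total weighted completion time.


Compute p/w ratios and sort ascending (WSPT): [(3, 4), (6, 5), (3, 2), (10, 4), (8, 3), (10, 3)]
Compute weighted completion times:
  Job (p=3,w=4): C=3, w*C=4*3=12
  Job (p=6,w=5): C=9, w*C=5*9=45
  Job (p=3,w=2): C=12, w*C=2*12=24
  Job (p=10,w=4): C=22, w*C=4*22=88
  Job (p=8,w=3): C=30, w*C=3*30=90
  Job (p=10,w=3): C=40, w*C=3*40=120
Total weighted completion time = 379

379


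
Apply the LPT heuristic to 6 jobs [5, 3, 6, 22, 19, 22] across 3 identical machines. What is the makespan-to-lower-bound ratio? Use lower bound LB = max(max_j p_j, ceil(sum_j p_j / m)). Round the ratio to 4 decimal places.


LPT order: [22, 22, 19, 6, 5, 3]
Machine loads after assignment: [27, 25, 25]
LPT makespan = 27
Lower bound = max(max_job, ceil(total/3)) = max(22, 26) = 26
Ratio = 27 / 26 = 1.0385

1.0385


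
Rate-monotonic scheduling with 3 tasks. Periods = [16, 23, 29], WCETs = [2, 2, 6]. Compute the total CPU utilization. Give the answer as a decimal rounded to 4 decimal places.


Compute individual utilizations (exact fractions):
  Task 1: C/T = 2/16 = 1/8 (approx. 0.125)
  Task 2: C/T = 2/23 (approx. 0.087)
  Task 3: C/T = 6/29 (approx. 0.2069)
Total utilization U = 1/8 + 2/23 + 6/29 = 2235/5336
Rounded to 4 decimal places: U = 0.4189
RM (Liu & Layland) bound for 3 tasks = 0.779763; compare with U = 2235/5336 (approx. 0.418853)
U <= bound, so schedulable by RM sufficient condition.

0.4189
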